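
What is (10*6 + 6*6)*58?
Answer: 5568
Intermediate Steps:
(10*6 + 6*6)*58 = (60 + 36)*58 = 96*58 = 5568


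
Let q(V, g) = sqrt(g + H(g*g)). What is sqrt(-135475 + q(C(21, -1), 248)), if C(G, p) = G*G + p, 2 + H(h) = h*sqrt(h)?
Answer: sqrt(-135475 + sqrt(15253238)) ≈ 362.73*I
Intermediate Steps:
H(h) = -2 + h**(3/2) (H(h) = -2 + h*sqrt(h) = -2 + h**(3/2))
C(G, p) = p + G**2 (C(G, p) = G**2 + p = p + G**2)
q(V, g) = sqrt(-2 + g + (g**2)**(3/2)) (q(V, g) = sqrt(g + (-2 + (g*g)**(3/2))) = sqrt(g + (-2 + (g**2)**(3/2))) = sqrt(-2 + g + (g**2)**(3/2)))
sqrt(-135475 + q(C(21, -1), 248)) = sqrt(-135475 + sqrt(-2 + 248 + (248**2)**(3/2))) = sqrt(-135475 + sqrt(-2 + 248 + 61504**(3/2))) = sqrt(-135475 + sqrt(-2 + 248 + 15252992)) = sqrt(-135475 + sqrt(15253238))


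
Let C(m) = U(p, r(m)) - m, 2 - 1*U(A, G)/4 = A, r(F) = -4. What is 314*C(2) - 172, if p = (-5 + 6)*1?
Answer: 456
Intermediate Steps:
p = 1 (p = 1*1 = 1)
U(A, G) = 8 - 4*A
C(m) = 4 - m (C(m) = (8 - 4*1) - m = (8 - 4) - m = 4 - m)
314*C(2) - 172 = 314*(4 - 1*2) - 172 = 314*(4 - 2) - 172 = 314*2 - 172 = 628 - 172 = 456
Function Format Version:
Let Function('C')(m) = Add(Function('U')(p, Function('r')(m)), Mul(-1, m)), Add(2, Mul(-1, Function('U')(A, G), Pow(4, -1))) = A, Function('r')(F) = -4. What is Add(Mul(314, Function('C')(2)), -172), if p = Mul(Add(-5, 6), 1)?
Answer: 456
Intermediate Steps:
p = 1 (p = Mul(1, 1) = 1)
Function('U')(A, G) = Add(8, Mul(-4, A))
Function('C')(m) = Add(4, Mul(-1, m)) (Function('C')(m) = Add(Add(8, Mul(-4, 1)), Mul(-1, m)) = Add(Add(8, -4), Mul(-1, m)) = Add(4, Mul(-1, m)))
Add(Mul(314, Function('C')(2)), -172) = Add(Mul(314, Add(4, Mul(-1, 2))), -172) = Add(Mul(314, Add(4, -2)), -172) = Add(Mul(314, 2), -172) = Add(628, -172) = 456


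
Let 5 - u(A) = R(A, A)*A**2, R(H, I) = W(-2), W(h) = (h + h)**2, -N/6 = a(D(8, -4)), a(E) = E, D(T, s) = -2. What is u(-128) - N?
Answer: -262151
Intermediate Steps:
N = 12 (N = -6*(-2) = 12)
W(h) = 4*h**2 (W(h) = (2*h)**2 = 4*h**2)
R(H, I) = 16 (R(H, I) = 4*(-2)**2 = 4*4 = 16)
u(A) = 5 - 16*A**2
u(-128) - N = (5 - 16*(-128)**2) - 1*12 = (5 - 16*16384) - 12 = (5 - 262144) - 12 = -262139 - 12 = -262151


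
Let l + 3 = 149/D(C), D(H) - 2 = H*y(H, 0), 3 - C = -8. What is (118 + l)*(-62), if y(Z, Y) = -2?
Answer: -66681/10 ≈ -6668.1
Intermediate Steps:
C = 11 (C = 3 - 1*(-8) = 3 + 8 = 11)
D(H) = 2 - 2*H (D(H) = 2 + H*(-2) = 2 - 2*H)
l = -209/20 (l = -3 + 149/(2 - 2*11) = -3 + 149/(2 - 22) = -3 + 149/(-20) = -3 + 149*(-1/20) = -3 - 149/20 = -209/20 ≈ -10.450)
(118 + l)*(-62) = (118 - 209/20)*(-62) = (2151/20)*(-62) = -66681/10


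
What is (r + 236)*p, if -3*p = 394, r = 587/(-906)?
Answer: -42006113/1359 ≈ -30910.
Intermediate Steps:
r = -587/906 (r = 587*(-1/906) = -587/906 ≈ -0.64790)
p = -394/3 (p = -⅓*394 = -394/3 ≈ -131.33)
(r + 236)*p = (-587/906 + 236)*(-394/3) = (213229/906)*(-394/3) = -42006113/1359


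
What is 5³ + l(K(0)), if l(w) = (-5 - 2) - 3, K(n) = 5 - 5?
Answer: 115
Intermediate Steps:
K(n) = 0
l(w) = -10 (l(w) = -7 - 3 = -10)
5³ + l(K(0)) = 5³ - 10 = 125 - 10 = 115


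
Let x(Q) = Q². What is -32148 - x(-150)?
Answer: -54648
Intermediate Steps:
-32148 - x(-150) = -32148 - 1*(-150)² = -32148 - 1*22500 = -32148 - 22500 = -54648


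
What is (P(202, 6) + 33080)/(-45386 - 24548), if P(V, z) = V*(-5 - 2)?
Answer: -15833/34967 ≈ -0.45280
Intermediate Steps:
P(V, z) = -7*V (P(V, z) = V*(-7) = -7*V)
(P(202, 6) + 33080)/(-45386 - 24548) = (-7*202 + 33080)/(-45386 - 24548) = (-1414 + 33080)/(-69934) = 31666*(-1/69934) = -15833/34967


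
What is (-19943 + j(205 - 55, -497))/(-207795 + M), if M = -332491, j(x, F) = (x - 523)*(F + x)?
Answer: -54744/270143 ≈ -0.20265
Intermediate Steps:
j(x, F) = (-523 + x)*(F + x)
(-19943 + j(205 - 55, -497))/(-207795 + M) = (-19943 + ((205 - 55)**2 - 523*(-497) - 523*(205 - 55) - 497*(205 - 55)))/(-207795 - 332491) = (-19943 + (150**2 + 259931 - 523*150 - 497*150))/(-540286) = (-19943 + (22500 + 259931 - 78450 - 74550))*(-1/540286) = (-19943 + 129431)*(-1/540286) = 109488*(-1/540286) = -54744/270143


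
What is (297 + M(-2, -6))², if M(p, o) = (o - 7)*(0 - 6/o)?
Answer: 80656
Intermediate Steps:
M(p, o) = -6*(-7 + o)/o (M(p, o) = (-7 + o)*(-6/o) = -6*(-7 + o)/o)
(297 + M(-2, -6))² = (297 + (-6 + 42/(-6)))² = (297 + (-6 + 42*(-⅙)))² = (297 + (-6 - 7))² = (297 - 13)² = 284² = 80656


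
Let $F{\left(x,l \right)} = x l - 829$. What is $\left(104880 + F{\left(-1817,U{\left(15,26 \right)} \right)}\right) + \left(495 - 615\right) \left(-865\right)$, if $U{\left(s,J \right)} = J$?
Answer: $160609$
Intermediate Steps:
$F{\left(x,l \right)} = -829 + l x$ ($F{\left(x,l \right)} = l x - 829 = -829 + l x$)
$\left(104880 + F{\left(-1817,U{\left(15,26 \right)} \right)}\right) + \left(495 - 615\right) \left(-865\right) = \left(104880 + \left(-829 + 26 \left(-1817\right)\right)\right) + \left(495 - 615\right) \left(-865\right) = \left(104880 - 48071\right) - -103800 = \left(104880 - 48071\right) + 103800 = 56809 + 103800 = 160609$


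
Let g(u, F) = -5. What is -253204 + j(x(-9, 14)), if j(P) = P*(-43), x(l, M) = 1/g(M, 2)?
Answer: -1265977/5 ≈ -2.5320e+5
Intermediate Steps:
x(l, M) = -⅕ (x(l, M) = 1/(-5) = -⅕)
j(P) = -43*P
-253204 + j(x(-9, 14)) = -253204 - 43*(-⅕) = -253204 + 43/5 = -1265977/5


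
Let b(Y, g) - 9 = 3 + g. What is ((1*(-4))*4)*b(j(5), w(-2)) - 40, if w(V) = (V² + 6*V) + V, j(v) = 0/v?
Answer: -72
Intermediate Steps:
j(v) = 0
w(V) = V² + 7*V
b(Y, g) = 12 + g (b(Y, g) = 9 + (3 + g) = 12 + g)
((1*(-4))*4)*b(j(5), w(-2)) - 40 = ((1*(-4))*4)*(12 - 2*(7 - 2)) - 40 = (-4*4)*(12 - 2*5) - 40 = -16*(12 - 10) - 40 = -16*2 - 40 = -32 - 40 = -72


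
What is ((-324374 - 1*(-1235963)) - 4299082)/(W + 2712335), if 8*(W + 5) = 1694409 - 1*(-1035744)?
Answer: -27099944/24428793 ≈ -1.1093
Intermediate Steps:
W = 2730113/8 (W = -5 + (1694409 - 1*(-1035744))/8 = -5 + (1694409 + 1035744)/8 = -5 + (⅛)*2730153 = -5 + 2730153/8 = 2730113/8 ≈ 3.4126e+5)
((-324374 - 1*(-1235963)) - 4299082)/(W + 2712335) = ((-324374 - 1*(-1235963)) - 4299082)/(2730113/8 + 2712335) = ((-324374 + 1235963) - 4299082)/(24428793/8) = (911589 - 4299082)*(8/24428793) = -3387493*8/24428793 = -27099944/24428793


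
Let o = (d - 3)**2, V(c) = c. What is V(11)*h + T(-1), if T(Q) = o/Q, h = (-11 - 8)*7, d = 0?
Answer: -1472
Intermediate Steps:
h = -133 (h = -19*7 = -133)
o = 9 (o = (0 - 3)**2 = (-3)**2 = 9)
T(Q) = 9/Q
V(11)*h + T(-1) = 11*(-133) + 9/(-1) = -1463 + 9*(-1) = -1463 - 9 = -1472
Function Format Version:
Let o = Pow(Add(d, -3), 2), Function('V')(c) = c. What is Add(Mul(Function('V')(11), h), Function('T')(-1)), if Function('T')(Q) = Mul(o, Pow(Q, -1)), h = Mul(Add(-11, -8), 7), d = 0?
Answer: -1472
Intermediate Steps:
h = -133 (h = Mul(-19, 7) = -133)
o = 9 (o = Pow(Add(0, -3), 2) = Pow(-3, 2) = 9)
Function('T')(Q) = Mul(9, Pow(Q, -1))
Add(Mul(Function('V')(11), h), Function('T')(-1)) = Add(Mul(11, -133), Mul(9, Pow(-1, -1))) = Add(-1463, Mul(9, -1)) = Add(-1463, -9) = -1472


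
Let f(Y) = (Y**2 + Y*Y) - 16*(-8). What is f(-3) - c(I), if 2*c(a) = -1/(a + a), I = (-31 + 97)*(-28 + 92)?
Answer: 2466817/16896 ≈ 146.00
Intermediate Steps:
I = 4224 (I = 66*64 = 4224)
c(a) = -1/(4*a) (c(a) = (-1/(a + a))/2 = (-1/(2*a))/2 = -1/(4*a))
f(Y) = 128 + 2*Y**2 (f(Y) = (Y**2 + Y**2) + 128 = 2*Y**2 + 128 = 128 + 2*Y**2)
f(-3) - c(I) = (128 + 2*(-3)**2) - (-1)/(4*4224) = (128 + 2*9) - (-1)/(4*4224) = (128 + 18) - 1*(-1/16896) = 146 + 1/16896 = 2466817/16896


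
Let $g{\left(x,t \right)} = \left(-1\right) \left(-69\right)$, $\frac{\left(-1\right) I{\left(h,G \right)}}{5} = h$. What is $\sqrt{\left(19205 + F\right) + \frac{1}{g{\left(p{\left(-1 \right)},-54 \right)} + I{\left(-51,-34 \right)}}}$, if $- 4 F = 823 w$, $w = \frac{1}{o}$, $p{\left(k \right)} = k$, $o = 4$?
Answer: $\frac{\sqrt{24823021}}{36} \approx 138.4$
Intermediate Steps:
$w = \frac{1}{4} \approx 0.25$
$I{\left(h,G \right)} = - 5 h$
$F = - \frac{823}{16}$ ($F = - \frac{823 \cdot \frac{1}{4}}{4} = \left(- \frac{1}{4}\right) \frac{823}{4} = - \frac{823}{16} \approx -51.438$)
$g{\left(x,t \right)} = 69$
$\sqrt{\left(19205 + F\right) + \frac{1}{g{\left(p{\left(-1 \right)},-54 \right)} + I{\left(-51,-34 \right)}}} = \sqrt{\left(19205 - \frac{823}{16}\right) + \frac{1}{69 - -255}} = \sqrt{\frac{306457}{16} + \frac{1}{69 + 255}} = \sqrt{\frac{306457}{16} + \frac{1}{324}} = \sqrt{\frac{24823021}{1296}} = \frac{\sqrt{24823021}}{36}$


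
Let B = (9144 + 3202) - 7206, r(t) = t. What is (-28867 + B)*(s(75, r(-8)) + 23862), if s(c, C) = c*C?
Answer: -551937474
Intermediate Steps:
s(c, C) = C*c
B = 5140 (B = 12346 - 7206 = 5140)
(-28867 + B)*(s(75, r(-8)) + 23862) = (-28867 + 5140)*(-8*75 + 23862) = -23727*(-600 + 23862) = -23727*23262 = -551937474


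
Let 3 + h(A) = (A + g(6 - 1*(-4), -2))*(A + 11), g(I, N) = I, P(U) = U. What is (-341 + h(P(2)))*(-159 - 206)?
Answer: 68620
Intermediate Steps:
h(A) = -3 + (10 + A)*(11 + A) (h(A) = -3 + (A + (6 - 1*(-4)))*(A + 11) = -3 + (A + (6 + 4))*(11 + A) = -3 + (A + 10)*(11 + A) = -3 + (10 + A)*(11 + A))
(-341 + h(P(2)))*(-159 - 206) = (-341 + (107 + 2² + 21*2))*(-159 - 206) = (-341 + (107 + 4 + 42))*(-365) = (-341 + 153)*(-365) = -188*(-365) = 68620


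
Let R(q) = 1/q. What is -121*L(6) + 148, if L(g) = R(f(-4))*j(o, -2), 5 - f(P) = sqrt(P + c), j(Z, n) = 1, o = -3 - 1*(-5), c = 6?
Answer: 2799/23 - 121*sqrt(2)/23 ≈ 114.26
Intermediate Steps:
o = 2 (o = -3 + 5 = 2)
f(P) = 5 - sqrt(6 + P) (f(P) = 5 - sqrt(P + 6) = 5 - sqrt(6 + P))
L(g) = 1/(5 - sqrt(2)) (L(g) = 1/(5 - sqrt(6 - 4)) = 1/(5 - sqrt(2)))
-121*L(6) + 148 = -121*(5/23 + sqrt(2)/23) + 148 = (-605/23 - 121*sqrt(2)/23) + 148 = 2799/23 - 121*sqrt(2)/23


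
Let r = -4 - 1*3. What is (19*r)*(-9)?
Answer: 1197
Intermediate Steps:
r = -7 (r = -4 - 3 = -7)
(19*r)*(-9) = (19*(-7))*(-9) = -133*(-9) = 1197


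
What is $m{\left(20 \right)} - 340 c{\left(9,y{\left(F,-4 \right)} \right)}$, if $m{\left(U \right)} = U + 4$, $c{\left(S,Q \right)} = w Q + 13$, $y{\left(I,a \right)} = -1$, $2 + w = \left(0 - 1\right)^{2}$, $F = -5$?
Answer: $-4736$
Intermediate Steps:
$w = -1$ ($w = -2 + \left(0 - 1\right)^{2} = -2 + \left(-1\right)^{2} = -2 + 1 = -1$)
$c{\left(S,Q \right)} = 13 - Q$ ($c{\left(S,Q \right)} = - Q + 13 = 13 - Q$)
$m{\left(U \right)} = 4 + U$
$m{\left(20 \right)} - 340 c{\left(9,y{\left(F,-4 \right)} \right)} = \left(4 + 20\right) - 340 \left(13 - -1\right) = 24 - 340 \left(13 + 1\right) = 24 - 4760 = -4736$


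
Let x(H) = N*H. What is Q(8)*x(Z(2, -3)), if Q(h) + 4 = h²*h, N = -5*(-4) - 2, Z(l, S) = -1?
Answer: -9144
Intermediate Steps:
N = 18 (N = 20 - 2 = 18)
x(H) = 18*H
Q(h) = -4 + h³ (Q(h) = -4 + h²*h = -4 + h³)
Q(8)*x(Z(2, -3)) = (-4 + 8³)*(18*(-1)) = (-4 + 512)*(-18) = 508*(-18) = -9144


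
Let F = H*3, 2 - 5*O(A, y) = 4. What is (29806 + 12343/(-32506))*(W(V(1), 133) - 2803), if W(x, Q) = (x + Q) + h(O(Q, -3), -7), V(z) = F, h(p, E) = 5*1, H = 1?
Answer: -1289554647183/16253 ≈ -7.9343e+7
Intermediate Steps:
O(A, y) = -⅖ (O(A, y) = ⅖ - ⅕*4 = ⅖ - ⅘ = -⅖)
h(p, E) = 5
F = 3 (F = 1*3 = 3)
V(z) = 3
W(x, Q) = 5 + Q + x (W(x, Q) = (x + Q) + 5 = (Q + x) + 5 = 5 + Q + x)
(29806 + 12343/(-32506))*(W(V(1), 133) - 2803) = (29806 + 12343/(-32506))*((5 + 133 + 3) - 2803) = (29806 + 12343*(-1/32506))*(141 - 2803) = (29806 - 12343/32506)*(-2662) = (968861493/32506)*(-2662) = -1289554647183/16253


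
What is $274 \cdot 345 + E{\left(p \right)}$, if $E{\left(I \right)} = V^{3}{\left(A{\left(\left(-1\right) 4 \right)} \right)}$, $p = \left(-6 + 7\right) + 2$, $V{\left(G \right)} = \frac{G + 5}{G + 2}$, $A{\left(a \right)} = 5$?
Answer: $\frac{32424790}{343} \approx 94533.0$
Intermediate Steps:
$V{\left(G \right)} = \frac{5 + G}{2 + G}$
$p = 3$ ($p = 1 + 2 = 3$)
$E{\left(I \right)} = \frac{1000}{343}$ ($E{\left(I \right)} = \left(\frac{5 + 5}{2 + 5}\right)^{3} = \left(\frac{1}{7} \cdot 10\right)^{3} = \left(\frac{10}{7}\right)^{3} = \frac{1000}{343}$)
$274 \cdot 345 + E{\left(p \right)} = 274 \cdot 345 + \frac{1000}{343} = 94530 + \frac{1000}{343} = \frac{32424790}{343}$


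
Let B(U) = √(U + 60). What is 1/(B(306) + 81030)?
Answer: 13505/1094310089 - √366/6565860534 ≈ 1.2338e-5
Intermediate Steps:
B(U) = √(60 + U)
1/(B(306) + 81030) = 1/(√(60 + 306) + 81030) = 1/(√366 + 81030) = 1/(81030 + √366)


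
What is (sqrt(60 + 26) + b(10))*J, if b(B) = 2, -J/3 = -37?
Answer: 222 + 111*sqrt(86) ≈ 1251.4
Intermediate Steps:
J = 111 (J = -3*(-37) = 111)
(sqrt(60 + 26) + b(10))*J = (sqrt(60 + 26) + 2)*111 = (sqrt(86) + 2)*111 = (2 + sqrt(86))*111 = 222 + 111*sqrt(86)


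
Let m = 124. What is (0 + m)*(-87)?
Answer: -10788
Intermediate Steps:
(0 + m)*(-87) = (0 + 124)*(-87) = 124*(-87) = -10788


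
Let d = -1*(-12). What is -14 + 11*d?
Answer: 118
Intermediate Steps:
d = 12
-14 + 11*d = -14 + 11*12 = -14 + 132 = 118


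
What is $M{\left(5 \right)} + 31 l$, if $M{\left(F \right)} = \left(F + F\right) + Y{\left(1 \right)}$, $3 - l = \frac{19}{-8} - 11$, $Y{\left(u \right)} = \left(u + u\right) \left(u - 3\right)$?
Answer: $\frac{4109}{8} \approx 513.63$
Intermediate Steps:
$Y{\left(u \right)} = 2 u \left(-3 + u\right)$
$l = \frac{131}{8}$ ($l = 3 - \left(\frac{19}{-8} - 11\right) = 3 - \left(19 \left(- \frac{1}{8}\right) - 11\right) = 3 - \left(- \frac{19}{8} - 11\right) = 3 - - \frac{107}{8} = 3 + \frac{107}{8} = \frac{131}{8} \approx 16.375$)
$M{\left(F \right)} = -4 + 2 F$ ($M{\left(F \right)} = \left(F + F\right) + 2 \cdot 1 \left(-3 + 1\right) = 2 F + 2 \cdot 1 \left(-2\right) = 2 F - 4 = -4 + 2 F$)
$M{\left(5 \right)} + 31 l = \left(-4 + 2 \cdot 5\right) + 31 \cdot \frac{131}{8} = \left(-4 + 10\right) + \frac{4061}{8} = 6 + \frac{4061}{8} = \frac{4109}{8}$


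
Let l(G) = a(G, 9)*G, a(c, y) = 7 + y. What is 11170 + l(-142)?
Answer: 8898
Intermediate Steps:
l(G) = 16*G (l(G) = (7 + 9)*G = 16*G)
11170 + l(-142) = 11170 + 16*(-142) = 11170 - 2272 = 8898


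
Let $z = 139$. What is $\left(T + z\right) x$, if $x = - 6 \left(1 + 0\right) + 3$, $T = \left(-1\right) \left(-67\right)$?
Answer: $-618$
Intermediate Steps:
$T = 67$
$x = -3$ ($x = \left(-6\right) 1 + 3 = -6 + 3 = -3$)
$\left(T + z\right) x = \left(67 + 139\right) \left(-3\right) = 206 \left(-3\right) = -618$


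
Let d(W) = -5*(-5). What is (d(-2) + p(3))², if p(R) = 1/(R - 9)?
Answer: 22201/36 ≈ 616.69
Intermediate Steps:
d(W) = 25
p(R) = 1/(-9 + R)
(d(-2) + p(3))² = (25 + 1/(-9 + 3))² = (25 + 1/(-6))² = (25 - ⅙)² = (149/6)² = 22201/36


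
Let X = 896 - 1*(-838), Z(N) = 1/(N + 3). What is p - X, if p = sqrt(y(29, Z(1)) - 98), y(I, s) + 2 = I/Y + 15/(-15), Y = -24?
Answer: -1734 + I*sqrt(14718)/12 ≈ -1734.0 + 10.11*I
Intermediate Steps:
Z(N) = 1/(3 + N)
y(I, s) = -3 - I/24 (y(I, s) = -2 + (I/(-24) + 15/(-15)) = -2 + (I*(-1/24) + 15*(-1/15)) = -2 + (-I/24 - 1) = -2 + (-1 - I/24) = -3 - I/24)
p = I*sqrt(14718)/12 (p = sqrt((-3 - 1/24*29) - 98) = sqrt((-3 - 29/24) - 98) = sqrt(-101/24 - 98) = sqrt(-2453/24) = I*sqrt(14718)/12 ≈ 10.11*I)
X = 1734 (X = 896 + 838 = 1734)
p - X = I*sqrt(14718)/12 - 1*1734 = I*sqrt(14718)/12 - 1734 = -1734 + I*sqrt(14718)/12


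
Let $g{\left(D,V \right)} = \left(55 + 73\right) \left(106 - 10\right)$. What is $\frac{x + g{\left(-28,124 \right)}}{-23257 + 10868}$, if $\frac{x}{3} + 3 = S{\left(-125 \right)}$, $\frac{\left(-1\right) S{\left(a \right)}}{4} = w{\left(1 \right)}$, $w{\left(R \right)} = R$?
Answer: $- \frac{12267}{12389} \approx -0.99015$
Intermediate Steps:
$S{\left(a \right)} = -4$ ($S{\left(a \right)} = \left(-4\right) 1 = -4$)
$g{\left(D,V \right)} = 12288$ ($g{\left(D,V \right)} = 128 \cdot 96 = 12288$)
$x = -21$ ($x = -9 + 3 \left(-4\right) = -9 - 12 = -21$)
$\frac{x + g{\left(-28,124 \right)}}{-23257 + 10868} = \frac{-21 + 12288}{-23257 + 10868} = \frac{12267}{-12389} = 12267 \left(- \frac{1}{12389}\right) = - \frac{12267}{12389}$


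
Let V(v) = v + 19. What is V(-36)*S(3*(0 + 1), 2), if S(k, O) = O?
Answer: -34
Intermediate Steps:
V(v) = 19 + v
V(-36)*S(3*(0 + 1), 2) = (19 - 36)*2 = -17*2 = -34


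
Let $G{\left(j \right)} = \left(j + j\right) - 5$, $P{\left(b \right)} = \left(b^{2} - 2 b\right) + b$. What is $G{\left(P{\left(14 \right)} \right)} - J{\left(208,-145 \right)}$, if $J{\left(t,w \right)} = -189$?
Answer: $548$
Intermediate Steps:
$P{\left(b \right)} = b^{2} - b$
$G{\left(j \right)} = -5 + 2 j$ ($G{\left(j \right)} = 2 j - 5 = -5 + 2 j$)
$G{\left(P{\left(14 \right)} \right)} - J{\left(208,-145 \right)} = \left(-5 + 2 \cdot 14 \left(-1 + 14\right)\right) - -189 = \left(-5 + 2 \cdot 14 \cdot 13\right) + 189 = \left(-5 + 2 \cdot 182\right) + 189 = \left(-5 + 364\right) + 189 = 359 + 189 = 548$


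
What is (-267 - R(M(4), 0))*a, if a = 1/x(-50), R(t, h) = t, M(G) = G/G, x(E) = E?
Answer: 134/25 ≈ 5.3600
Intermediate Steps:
M(G) = 1
a = -1/50 (a = 1/(-50) = -1/50 ≈ -0.020000)
(-267 - R(M(4), 0))*a = (-267 - 1*1)*(-1/50) = (-267 - 1)*(-1/50) = -268*(-1/50) = 134/25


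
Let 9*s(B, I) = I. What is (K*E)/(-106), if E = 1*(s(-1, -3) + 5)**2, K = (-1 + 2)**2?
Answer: -98/477 ≈ -0.20545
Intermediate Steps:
s(B, I) = I/9
K = 1 (K = 1**2 = 1)
E = 196/9 (E = 1*((1/9)*(-3) + 5)**2 = 1*(-1/3 + 5)**2 = 1*(14/3)**2 = 1*(196/9) = 196/9 ≈ 21.778)
(K*E)/(-106) = (1*(196/9))/(-106) = (196/9)*(-1/106) = -98/477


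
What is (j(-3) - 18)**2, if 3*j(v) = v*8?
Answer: 676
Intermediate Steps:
j(v) = 8*v/3 (j(v) = (v*8)/3 = (8*v)/3 = 8*v/3)
(j(-3) - 18)**2 = ((8/3)*(-3) - 18)**2 = (-8 - 18)**2 = (-26)**2 = 676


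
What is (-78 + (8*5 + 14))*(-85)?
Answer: 2040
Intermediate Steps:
(-78 + (8*5 + 14))*(-85) = (-78 + (40 + 14))*(-85) = (-78 + 54)*(-85) = -24*(-85) = 2040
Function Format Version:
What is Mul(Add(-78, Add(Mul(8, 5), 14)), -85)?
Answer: 2040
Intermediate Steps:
Mul(Add(-78, Add(Mul(8, 5), 14)), -85) = Mul(Add(-78, Add(40, 14)), -85) = Mul(Add(-78, 54), -85) = Mul(-24, -85) = 2040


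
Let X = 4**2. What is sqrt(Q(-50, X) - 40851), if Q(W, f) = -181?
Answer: 2*I*sqrt(10258) ≈ 202.56*I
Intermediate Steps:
X = 16
sqrt(Q(-50, X) - 40851) = sqrt(-181 - 40851) = sqrt(-41032) = 2*I*sqrt(10258)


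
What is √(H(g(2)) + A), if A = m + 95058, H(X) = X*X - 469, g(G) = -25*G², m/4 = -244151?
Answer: I*√872015 ≈ 933.82*I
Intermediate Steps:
m = -976604 (m = 4*(-244151) = -976604)
H(X) = -469 + X² (H(X) = X² - 469 = -469 + X²)
A = -881546 (A = -976604 + 95058 = -881546)
√(H(g(2)) + A) = √((-469 + (-25*2²)²) - 881546) = √((-469 + (-25*4)²) - 881546) = √((-469 + (-100)²) - 881546) = √((-469 + 10000) - 881546) = √(9531 - 881546) = √(-872015) = I*√872015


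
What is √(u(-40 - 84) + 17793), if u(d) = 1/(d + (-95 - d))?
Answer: √160581730/95 ≈ 133.39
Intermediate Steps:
u(d) = -1/95 (u(d) = 1/(-95) = -1/95)
√(u(-40 - 84) + 17793) = √(-1/95 + 17793) = √(1690334/95) = √160581730/95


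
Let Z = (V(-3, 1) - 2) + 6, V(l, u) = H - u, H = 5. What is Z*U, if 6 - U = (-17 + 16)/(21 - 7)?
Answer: 340/7 ≈ 48.571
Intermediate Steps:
V(l, u) = 5 - u
U = 85/14 (U = 6 - (-17 + 16)/(21 - 7) = 6 - (-1)/14 = 6 - 1*(-1/14) = 6 + 1/14 = 85/14 ≈ 6.0714)
Z = 8 (Z = ((5 - 1*1) - 2) + 6 = ((5 - 1) - 2) + 6 = (4 - 2) + 6 = 2 + 6 = 8)
Z*U = 8*(85/14) = 340/7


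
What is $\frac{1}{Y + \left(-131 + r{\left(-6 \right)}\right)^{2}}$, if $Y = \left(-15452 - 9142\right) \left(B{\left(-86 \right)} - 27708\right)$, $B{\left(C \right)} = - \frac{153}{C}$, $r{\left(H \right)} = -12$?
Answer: $\frac{43}{29301371602} \approx 1.4675 \cdot 10^{-9}$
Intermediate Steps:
$Y = \frac{29300492295}{43}$ ($Y = \left(-15452 - 9142\right) \left(- \frac{153}{-86} - 27708\right) = - 24594 \left(\left(-153\right) \left(- \frac{1}{86}\right) - 27708\right) = - 24594 \left(\frac{153}{86} - 27708\right) = \left(-24594\right) \left(- \frac{2382735}{86}\right) = \frac{29300492295}{43} \approx 6.8141 \cdot 10^{8}$)
$\frac{1}{Y + \left(-131 + r{\left(-6 \right)}\right)^{2}} = \frac{1}{\frac{29300492295}{43} + \left(-131 - 12\right)^{2}} = \frac{1}{\frac{29300492295}{43} + \left(-143\right)^{2}} = \frac{1}{\frac{29300492295}{43} + 20449} = \frac{1}{\frac{29301371602}{43}} = \frac{43}{29301371602}$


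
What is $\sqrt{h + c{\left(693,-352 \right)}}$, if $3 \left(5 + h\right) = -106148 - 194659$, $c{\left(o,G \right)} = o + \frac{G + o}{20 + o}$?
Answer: $\frac{4 i \sqrt{3292381}}{23} \approx 315.56 i$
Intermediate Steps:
$c{\left(o,G \right)} = o + \frac{G + o}{20 + o}$
$h = -100274$ ($h = -5 + \frac{-106148 - 194659}{3} = -5 + \frac{1}{3} \left(-300807\right) = -5 - 100269 = -100274$)
$\sqrt{h + c{\left(693,-352 \right)}} = \sqrt{-100274 + \frac{-352 + 693^{2} + 21 \cdot 693}{20 + 693}} = \sqrt{-100274 + \frac{-352 + 480249 + 14553}{713}} = \sqrt{-100274 + \frac{1}{713} \cdot 494450} = \sqrt{-100274 + \frac{15950}{23}} = \sqrt{- \frac{2290352}{23}} = \frac{4 i \sqrt{3292381}}{23}$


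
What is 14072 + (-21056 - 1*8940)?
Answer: -15924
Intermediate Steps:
14072 + (-21056 - 1*8940) = 14072 + (-21056 - 8940) = 14072 - 29996 = -15924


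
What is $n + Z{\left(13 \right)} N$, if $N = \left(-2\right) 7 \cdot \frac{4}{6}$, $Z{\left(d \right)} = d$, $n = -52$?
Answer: $- \frac{520}{3} \approx -173.33$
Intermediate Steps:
$N = - \frac{28}{3}$ ($N = - 14 \cdot 4 \cdot \frac{1}{6} = \left(-14\right) \frac{2}{3} = - \frac{28}{3} \approx -9.3333$)
$n + Z{\left(13 \right)} N = -52 + 13 \left(- \frac{28}{3}\right) = -52 - \frac{364}{3} = - \frac{520}{3}$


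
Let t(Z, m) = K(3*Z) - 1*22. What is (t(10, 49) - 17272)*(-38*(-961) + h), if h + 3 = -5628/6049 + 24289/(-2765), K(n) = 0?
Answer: -10559173354461036/16725485 ≈ -6.3132e+8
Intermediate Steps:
t(Z, m) = -22 (t(Z, m) = 0 - 1*22 = 0 - 22 = -22)
h = -212662036/16725485 (h = -3 + (-5628/6049 + 24289/(-2765)) = -3 + (-5628*1/6049 + 24289*(-1/2765)) = -3 + (-5628/6049 - 24289/2765) = -3 - 162485581/16725485 = -212662036/16725485 ≈ -12.715)
(t(10, 49) - 17272)*(-38*(-961) + h) = (-22 - 17272)*(-38*(-961) - 212662036/16725485) = -17294*(36518 - 212662036/16725485) = -17294*610568599194/16725485 = -10559173354461036/16725485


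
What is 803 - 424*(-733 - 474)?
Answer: 512571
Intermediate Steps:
803 - 424*(-733 - 474) = 803 - 424*(-1207) = 803 + 511768 = 512571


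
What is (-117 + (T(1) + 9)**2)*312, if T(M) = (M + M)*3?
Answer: 33696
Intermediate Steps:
T(M) = 6*M (T(M) = (2*M)*3 = 6*M)
(-117 + (T(1) + 9)**2)*312 = (-117 + (6*1 + 9)**2)*312 = (-117 + (6 + 9)**2)*312 = (-117 + 15**2)*312 = (-117 + 225)*312 = 108*312 = 33696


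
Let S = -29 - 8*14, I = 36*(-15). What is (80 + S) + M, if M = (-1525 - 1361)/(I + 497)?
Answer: 263/43 ≈ 6.1163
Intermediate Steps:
I = -540
S = -141 (S = -29 - 112 = -141)
M = 2886/43 (M = (-1525 - 1361)/(-540 + 497) = -2886/(-43) = -2886*(-1/43) = 2886/43 ≈ 67.116)
(80 + S) + M = (80 - 141) + 2886/43 = -61 + 2886/43 = 263/43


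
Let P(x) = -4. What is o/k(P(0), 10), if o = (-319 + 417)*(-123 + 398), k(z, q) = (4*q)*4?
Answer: 2695/16 ≈ 168.44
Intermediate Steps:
k(z, q) = 16*q
o = 26950 (o = 98*275 = 26950)
o/k(P(0), 10) = 26950/((16*10)) = 26950/160 = 26950*(1/160) = 2695/16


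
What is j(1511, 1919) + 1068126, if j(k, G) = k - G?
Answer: 1067718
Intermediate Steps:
j(1511, 1919) + 1068126 = (1511 - 1*1919) + 1068126 = (1511 - 1919) + 1068126 = -408 + 1068126 = 1067718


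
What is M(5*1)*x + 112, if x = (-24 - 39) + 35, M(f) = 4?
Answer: 0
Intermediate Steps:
x = -28 (x = -63 + 35 = -28)
M(5*1)*x + 112 = 4*(-28) + 112 = -112 + 112 = 0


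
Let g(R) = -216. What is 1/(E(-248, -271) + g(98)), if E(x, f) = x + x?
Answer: -1/712 ≈ -0.0014045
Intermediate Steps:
E(x, f) = 2*x
1/(E(-248, -271) + g(98)) = 1/(2*(-248) - 216) = 1/(-496 - 216) = 1/(-712) = -1/712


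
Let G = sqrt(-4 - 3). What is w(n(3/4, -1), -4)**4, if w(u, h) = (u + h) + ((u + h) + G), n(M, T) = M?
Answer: 953/16 - 1833*I*sqrt(7)/2 ≈ 59.563 - 2424.8*I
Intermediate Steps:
G = I*sqrt(7) (G = sqrt(-7) = I*sqrt(7) ≈ 2.6458*I)
w(u, h) = 2*h + 2*u + I*sqrt(7) (w(u, h) = (u + h) + ((u + h) + I*sqrt(7)) = (h + u) + ((h + u) + I*sqrt(7)) = (h + u) + (h + u + I*sqrt(7)) = 2*h + 2*u + I*sqrt(7))
w(n(3/4, -1), -4)**4 = (2*(-4) + 2*(3/4) + I*sqrt(7))**4 = (-8 + 2*(3*(1/4)) + I*sqrt(7))**4 = (-8 + 2*(3/4) + I*sqrt(7))**4 = (-8 + 3/2 + I*sqrt(7))**4 = (-13/2 + I*sqrt(7))**4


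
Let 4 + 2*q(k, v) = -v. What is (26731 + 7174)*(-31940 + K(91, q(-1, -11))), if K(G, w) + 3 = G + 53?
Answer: -1078145095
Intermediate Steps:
q(k, v) = -2 - v/2 (q(k, v) = -2 + (-v)/2 = -2 - v/2)
K(G, w) = 50 + G (K(G, w) = -3 + (G + 53) = -3 + (53 + G) = 50 + G)
(26731 + 7174)*(-31940 + K(91, q(-1, -11))) = (26731 + 7174)*(-31940 + (50 + 91)) = 33905*(-31940 + 141) = 33905*(-31799) = -1078145095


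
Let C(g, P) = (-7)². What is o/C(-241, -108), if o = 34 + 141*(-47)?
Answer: -6593/49 ≈ -134.55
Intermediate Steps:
C(g, P) = 49
o = -6593 (o = 34 - 6627 = -6593)
o/C(-241, -108) = -6593/49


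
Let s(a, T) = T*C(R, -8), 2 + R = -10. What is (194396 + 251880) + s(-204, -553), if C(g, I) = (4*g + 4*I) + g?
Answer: 497152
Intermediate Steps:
R = -12 (R = -2 - 10 = -12)
C(g, I) = 4*I + 5*g (C(g, I) = (4*I + 4*g) + g = 4*I + 5*g)
s(a, T) = -92*T (s(a, T) = T*(4*(-8) + 5*(-12)) = T*(-32 - 60) = T*(-92) = -92*T)
(194396 + 251880) + s(-204, -553) = (194396 + 251880) - 92*(-553) = 446276 + 50876 = 497152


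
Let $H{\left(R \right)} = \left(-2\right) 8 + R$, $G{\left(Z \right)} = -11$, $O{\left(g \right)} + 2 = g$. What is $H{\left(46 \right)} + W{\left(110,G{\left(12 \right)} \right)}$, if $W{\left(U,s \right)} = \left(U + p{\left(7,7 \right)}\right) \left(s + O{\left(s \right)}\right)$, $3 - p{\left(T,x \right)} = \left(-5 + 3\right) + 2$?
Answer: $-2682$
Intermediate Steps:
$O{\left(g \right)} = -2 + g$
$p{\left(T,x \right)} = 3$ ($p{\left(T,x \right)} = 3 - \left(\left(-5 + 3\right) + 2\right) = 3 - \left(-2 + 2\right) = 3 - 0 = 3 + 0 = 3$)
$W{\left(U,s \right)} = \left(-2 + 2 s\right) \left(3 + U\right)$ ($W{\left(U,s \right)} = \left(U + 3\right) \left(s + \left(-2 + s\right)\right) = \left(3 + U\right) \left(-2 + 2 s\right) = \left(-2 + 2 s\right) \left(3 + U\right)$)
$H{\left(R \right)} = -16 + R$
$H{\left(46 \right)} + W{\left(110,G{\left(12 \right)} \right)} = \left(-16 + 46\right) + \left(-6 - 220 + 6 \left(-11\right) + 2 \cdot 110 \left(-11\right)\right) = 30 - 2712 = -2682$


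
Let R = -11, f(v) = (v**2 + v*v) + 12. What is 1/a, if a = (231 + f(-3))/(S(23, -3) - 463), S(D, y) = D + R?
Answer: -451/261 ≈ -1.7280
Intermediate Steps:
f(v) = 12 + 2*v**2 (f(v) = (v**2 + v**2) + 12 = 2*v**2 + 12 = 12 + 2*v**2)
S(D, y) = -11 + D (S(D, y) = D - 11 = -11 + D)
a = -261/451 (a = (231 + (12 + 2*(-3)**2))/((-11 + 23) - 463) = (231 + (12 + 2*9))/(12 - 463) = (231 + (12 + 18))/(-451) = (231 + 30)*(-1/451) = 261*(-1/451) = -261/451 ≈ -0.57871)
1/a = 1/(-261/451) = -451/261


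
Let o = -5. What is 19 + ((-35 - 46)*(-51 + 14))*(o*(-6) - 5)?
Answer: 74944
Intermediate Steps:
19 + ((-35 - 46)*(-51 + 14))*(o*(-6) - 5) = 19 + ((-35 - 46)*(-51 + 14))*(-5*(-6) - 5) = 19 + (-81*(-37))*(30 - 5) = 19 + 2997*25 = 19 + 74925 = 74944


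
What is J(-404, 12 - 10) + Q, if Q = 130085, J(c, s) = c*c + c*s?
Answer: 292493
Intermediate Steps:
J(c, s) = c² + c*s
J(-404, 12 - 10) + Q = -404*(-404 + (12 - 10)) + 130085 = -404*(-404 + 2) + 130085 = -404*(-402) + 130085 = 162408 + 130085 = 292493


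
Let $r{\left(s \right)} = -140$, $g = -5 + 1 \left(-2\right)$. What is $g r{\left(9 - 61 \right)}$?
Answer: $980$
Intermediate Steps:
$g = -7$ ($g = -5 - 2 = -7$)
$g r{\left(9 - 61 \right)} = \left(-7\right) \left(-140\right) = 980$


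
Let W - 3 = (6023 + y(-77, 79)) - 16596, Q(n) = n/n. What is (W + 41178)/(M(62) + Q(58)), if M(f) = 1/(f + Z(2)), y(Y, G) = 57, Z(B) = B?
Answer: 392512/13 ≈ 30193.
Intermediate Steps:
M(f) = 1/(2 + f) (M(f) = 1/(f + 2) = 1/(2 + f))
Q(n) = 1
W = -10513 (W = 3 + ((6023 + 57) - 16596) = 3 + (6080 - 16596) = 3 - 10516 = -10513)
(W + 41178)/(M(62) + Q(58)) = (-10513 + 41178)/(1/(2 + 62) + 1) = 30665/(1/64 + 1) = 30665/(65/64) = 30665*(64/65) = 392512/13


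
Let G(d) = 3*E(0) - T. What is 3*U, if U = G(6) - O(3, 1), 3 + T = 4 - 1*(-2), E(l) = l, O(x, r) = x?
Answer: -18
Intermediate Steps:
T = 3 (T = -3 + (4 - 1*(-2)) = -3 + (4 + 2) = -3 + 6 = 3)
G(d) = -3 (G(d) = 3*0 - 1*3 = 0 - 3 = -3)
U = -6 (U = -3 - 1*3 = -3 - 3 = -6)
3*U = 3*(-6) = -18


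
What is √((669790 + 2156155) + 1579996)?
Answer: 3*√489549 ≈ 2099.0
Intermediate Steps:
√((669790 + 2156155) + 1579996) = √(2825945 + 1579996) = √4405941 = 3*√489549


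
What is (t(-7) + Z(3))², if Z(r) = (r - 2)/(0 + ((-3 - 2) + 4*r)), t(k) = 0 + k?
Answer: 2304/49 ≈ 47.020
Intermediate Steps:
t(k) = k
Z(r) = (-2 + r)/(-5 + 4*r) (Z(r) = (-2 + r)/(0 + (-5 + 4*r)) = (-2 + r)/(-5 + 4*r))
(t(-7) + Z(3))² = (-7 + (-2 + 3)/(-5 + 4*3))² = (-7 + 1/(-5 + 12))² = (-7 + 1/7)² = (-7 + (⅐)*1)² = (-7 + ⅐)² = (-48/7)² = 2304/49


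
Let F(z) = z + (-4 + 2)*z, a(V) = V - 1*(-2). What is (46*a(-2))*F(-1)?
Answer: 0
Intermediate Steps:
a(V) = 2 + V (a(V) = V + 2 = 2 + V)
F(z) = -z (F(z) = z - 2*z = -z)
(46*a(-2))*F(-1) = (46*(2 - 2))*(-1*(-1)) = (46*0)*1 = 0*1 = 0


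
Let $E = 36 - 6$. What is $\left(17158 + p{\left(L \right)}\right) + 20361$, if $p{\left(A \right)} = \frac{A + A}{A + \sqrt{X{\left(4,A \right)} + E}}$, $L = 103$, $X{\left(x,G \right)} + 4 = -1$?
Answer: $\frac{2026129}{54} \approx 37521.0$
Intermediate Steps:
$X{\left(x,G \right)} = -5$ ($X{\left(x,G \right)} = -4 - 1 = -5$)
$E = 30$
$p{\left(A \right)} = \frac{2 A}{5 + A}$ ($p{\left(A \right)} = \frac{A + A}{A + \sqrt{-5 + 30}} = \frac{2 A}{A + \sqrt{25}} = \frac{2 A}{A + 5} = \frac{2 A}{5 + A}$)
$\left(17158 + p{\left(L \right)}\right) + 20361 = \left(17158 + 2 \cdot 103 \frac{1}{5 + 103}\right) + 20361 = \left(17158 + 2 \cdot 103 \cdot \frac{1}{108}\right) + 20361 = \left(17158 + \frac{103}{54}\right) + 20361 = \frac{926635}{54} + 20361 = \frac{2026129}{54}$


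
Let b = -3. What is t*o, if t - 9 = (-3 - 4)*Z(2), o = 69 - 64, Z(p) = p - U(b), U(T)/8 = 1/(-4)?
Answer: -95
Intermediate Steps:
U(T) = -2 (U(T) = 8/(-4) = 8*(-1/4) = -2)
Z(p) = 2 + p (Z(p) = p - 1*(-2) = p + 2 = 2 + p)
o = 5
t = -19 (t = 9 + (-3 - 4)*(2 + 2) = 9 - 7*4 = 9 - 28 = -19)
t*o = -19*5 = -95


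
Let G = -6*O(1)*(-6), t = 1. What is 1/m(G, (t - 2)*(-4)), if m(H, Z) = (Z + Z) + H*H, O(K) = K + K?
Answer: 1/5192 ≈ 0.00019260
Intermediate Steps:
O(K) = 2*K
G = 72 (G = -12*(-6) = 72)
m(H, Z) = H² + 2*Z (m(H, Z) = 2*Z + H² = H² + 2*Z)
1/m(G, (t - 2)*(-4)) = 1/(72² + 2*((1 - 2)*(-4))) = 1/(5184 + 2*(-1*(-4))) = 1/(5184 + 2*4) = 1/(5184 + 8) = 1/5192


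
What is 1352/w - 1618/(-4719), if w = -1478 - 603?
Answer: -3013030/9820239 ≈ -0.30682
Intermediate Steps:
w = -2081
1352/w - 1618/(-4719) = 1352/(-2081) - 1618/(-4719) = 1352*(-1/2081) - 1618*(-1/4719) = -1352/2081 + 1618/4719 = -3013030/9820239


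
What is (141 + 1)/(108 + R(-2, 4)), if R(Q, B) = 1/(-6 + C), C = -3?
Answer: 1278/971 ≈ 1.3162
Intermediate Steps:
R(Q, B) = -⅑ (R(Q, B) = 1/(-6 - 3) = 1/(-9) = -⅑)
(141 + 1)/(108 + R(-2, 4)) = (141 + 1)/(108 - ⅑) = 142/(971/9) = 142*(9/971) = 1278/971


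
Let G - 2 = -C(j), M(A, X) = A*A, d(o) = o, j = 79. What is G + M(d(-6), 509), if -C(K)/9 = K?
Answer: 749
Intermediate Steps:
C(K) = -9*K
M(A, X) = A**2
G = 713 (G = 2 - (-9)*79 = 2 - 1*(-711) = 2 + 711 = 713)
G + M(d(-6), 509) = 713 + (-6)**2 = 713 + 36 = 749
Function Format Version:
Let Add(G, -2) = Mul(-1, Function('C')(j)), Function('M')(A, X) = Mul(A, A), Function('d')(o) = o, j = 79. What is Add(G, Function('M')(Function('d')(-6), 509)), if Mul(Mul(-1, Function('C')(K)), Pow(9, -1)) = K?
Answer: 749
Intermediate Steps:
Function('C')(K) = Mul(-9, K)
Function('M')(A, X) = Pow(A, 2)
G = 713 (G = Add(2, Mul(-1, Mul(-9, 79))) = Add(2, Mul(-1, -711)) = Add(2, 711) = 713)
Add(G, Function('M')(Function('d')(-6), 509)) = Add(713, Pow(-6, 2)) = Add(713, 36) = 749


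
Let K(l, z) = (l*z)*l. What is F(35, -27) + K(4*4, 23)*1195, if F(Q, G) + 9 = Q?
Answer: 7036186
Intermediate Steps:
K(l, z) = z*l²
F(Q, G) = -9 + Q
F(35, -27) + K(4*4, 23)*1195 = (-9 + 35) + (23*(4*4)²)*1195 = 26 + (23*16²)*1195 = 26 + (23*256)*1195 = 26 + 5888*1195 = 26 + 7036160 = 7036186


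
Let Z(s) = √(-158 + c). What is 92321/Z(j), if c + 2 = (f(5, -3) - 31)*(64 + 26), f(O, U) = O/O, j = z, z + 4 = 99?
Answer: -92321*I*√715/1430 ≈ -1726.3*I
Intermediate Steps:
z = 95 (z = -4 + 99 = 95)
j = 95
f(O, U) = 1
c = -2702 (c = -2 + (1 - 31)*(64 + 26) = -2 - 30*90 = -2 - 2700 = -2702)
Z(s) = 2*I*√715 (Z(s) = √(-158 - 2702) = √(-2860) = 2*I*√715)
92321/Z(j) = 92321/((2*I*√715)) = 92321*(-I*√715/1430) = -92321*I*√715/1430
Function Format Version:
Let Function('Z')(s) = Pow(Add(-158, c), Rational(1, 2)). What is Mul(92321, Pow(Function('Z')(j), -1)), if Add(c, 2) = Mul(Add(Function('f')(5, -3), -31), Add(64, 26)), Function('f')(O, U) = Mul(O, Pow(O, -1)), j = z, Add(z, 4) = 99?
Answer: Mul(Rational(-92321, 1430), I, Pow(715, Rational(1, 2))) ≈ Mul(-1726.3, I)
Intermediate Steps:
z = 95 (z = Add(-4, 99) = 95)
j = 95
Function('f')(O, U) = 1
c = -2702 (c = Add(-2, Mul(Add(1, -31), Add(64, 26))) = Add(-2, Mul(-30, 90)) = Add(-2, -2700) = -2702)
Function('Z')(s) = Mul(2, I, Pow(715, Rational(1, 2))) (Function('Z')(s) = Pow(Add(-158, -2702), Rational(1, 2)) = Pow(-2860, Rational(1, 2)) = Mul(2, I, Pow(715, Rational(1, 2))))
Mul(92321, Pow(Function('Z')(j), -1)) = Mul(92321, Pow(Mul(2, I, Pow(715, Rational(1, 2))), -1)) = Mul(92321, Mul(Rational(-1, 1430), I, Pow(715, Rational(1, 2)))) = Mul(Rational(-92321, 1430), I, Pow(715, Rational(1, 2)))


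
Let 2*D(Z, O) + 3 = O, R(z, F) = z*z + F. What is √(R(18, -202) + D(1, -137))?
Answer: 2*√13 ≈ 7.2111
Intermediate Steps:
R(z, F) = F + z² (R(z, F) = z² + F = F + z²)
D(Z, O) = -3/2 + O/2
√(R(18, -202) + D(1, -137)) = √((-202 + 18²) + (-3/2 + (½)*(-137))) = √((-202 + 324) + (-3/2 - 137/2)) = √(122 - 70) = √52 = 2*√13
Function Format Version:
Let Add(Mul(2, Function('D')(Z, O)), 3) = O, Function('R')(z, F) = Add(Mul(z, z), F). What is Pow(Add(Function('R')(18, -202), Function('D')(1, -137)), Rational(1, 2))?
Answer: Mul(2, Pow(13, Rational(1, 2))) ≈ 7.2111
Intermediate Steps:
Function('R')(z, F) = Add(F, Pow(z, 2)) (Function('R')(z, F) = Add(Pow(z, 2), F) = Add(F, Pow(z, 2)))
Function('D')(Z, O) = Add(Rational(-3, 2), Mul(Rational(1, 2), O))
Pow(Add(Function('R')(18, -202), Function('D')(1, -137)), Rational(1, 2)) = Pow(Add(Add(-202, Pow(18, 2)), Add(Rational(-3, 2), Mul(Rational(1, 2), -137))), Rational(1, 2)) = Pow(Add(Add(-202, 324), Add(Rational(-3, 2), Rational(-137, 2))), Rational(1, 2)) = Pow(Add(122, -70), Rational(1, 2)) = Pow(52, Rational(1, 2)) = Mul(2, Pow(13, Rational(1, 2)))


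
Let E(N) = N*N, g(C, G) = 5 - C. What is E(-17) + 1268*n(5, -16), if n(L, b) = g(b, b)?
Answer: 26917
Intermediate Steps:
n(L, b) = 5 - b
E(N) = N**2
E(-17) + 1268*n(5, -16) = (-17)**2 + 1268*(5 - 1*(-16)) = 289 + 1268*(5 + 16) = 289 + 1268*21 = 289 + 26628 = 26917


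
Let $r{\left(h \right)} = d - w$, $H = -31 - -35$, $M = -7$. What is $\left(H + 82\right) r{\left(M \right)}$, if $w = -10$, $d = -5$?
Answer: $430$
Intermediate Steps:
$H = 4$ ($H = -31 + 35 = 4$)
$r{\left(h \right)} = 5$ ($r{\left(h \right)} = -5 - -10 = -5 + 10 = 5$)
$\left(H + 82\right) r{\left(M \right)} = \left(4 + 82\right) 5 = 86 \cdot 5 = 430$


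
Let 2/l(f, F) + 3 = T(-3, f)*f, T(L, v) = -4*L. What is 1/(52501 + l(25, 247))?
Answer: 297/15592799 ≈ 1.9047e-5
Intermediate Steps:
l(f, F) = 2/(-3 + 12*f) (l(f, F) = 2/(-3 + (-4*(-3))*f) = 2/(-3 + 12*f))
1/(52501 + l(25, 247)) = 1/(52501 + 2/(3*(-1 + 4*25))) = 1/(52501 + 2/(3*(-1 + 100))) = 1/(52501 + (2/3)/99) = 1/(52501 + (2/3)*(1/99)) = 1/(52501 + 2/297) = 1/(15592799/297) = 297/15592799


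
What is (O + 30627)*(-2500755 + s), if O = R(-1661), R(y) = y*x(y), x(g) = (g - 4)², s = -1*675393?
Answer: 14625002557242504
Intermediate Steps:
s = -675393
x(g) = (-4 + g)²
R(y) = y*(-4 + y)²
O = -4604665725 (O = -1661*(-4 - 1661)² = -1661*(-1665)² = -1661*2772225 = -4604665725)
(O + 30627)*(-2500755 + s) = (-4604665725 + 30627)*(-2500755 - 675393) = -4604635098*(-3176148) = 14625002557242504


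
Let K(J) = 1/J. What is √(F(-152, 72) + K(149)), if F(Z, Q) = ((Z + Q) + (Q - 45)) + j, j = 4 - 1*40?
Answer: 2*I*√493935/149 ≈ 9.4336*I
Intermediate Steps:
j = -36 (j = 4 - 40 = -36)
F(Z, Q) = -81 + Z + 2*Q (F(Z, Q) = ((Z + Q) + (Q - 45)) - 36 = ((Q + Z) + (-45 + Q)) - 36 = (-45 + Z + 2*Q) - 36 = -81 + Z + 2*Q)
√(F(-152, 72) + K(149)) = √((-81 - 152 + 2*72) + 1/149) = √((-81 - 152 + 144) + 1/149) = √(-89 + 1/149) = √(-13260/149) = 2*I*√493935/149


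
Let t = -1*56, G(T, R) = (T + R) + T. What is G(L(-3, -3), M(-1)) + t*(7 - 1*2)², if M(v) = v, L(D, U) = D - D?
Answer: -1401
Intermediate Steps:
L(D, U) = 0
G(T, R) = R + 2*T (G(T, R) = (R + T) + T = R + 2*T)
t = -56
G(L(-3, -3), M(-1)) + t*(7 - 1*2)² = (-1 + 2*0) - 56*(7 - 1*2)² = (-1 + 0) - 56*(7 - 2)² = -1 - 56*5² = -1 - 56*25 = -1 - 1400 = -1401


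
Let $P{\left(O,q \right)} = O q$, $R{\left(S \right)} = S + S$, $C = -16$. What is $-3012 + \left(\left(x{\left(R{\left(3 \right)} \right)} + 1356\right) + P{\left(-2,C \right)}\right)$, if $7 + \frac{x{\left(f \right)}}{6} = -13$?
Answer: $-1744$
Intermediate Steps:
$R{\left(S \right)} = 2 S$
$x{\left(f \right)} = -120$ ($x{\left(f \right)} = -42 + 6 \left(-13\right) = -42 - 78 = -120$)
$-3012 + \left(\left(x{\left(R{\left(3 \right)} \right)} + 1356\right) + P{\left(-2,C \right)}\right) = -3012 + \left(\left(-120 + 1356\right) - -32\right) = -3012 + \left(1236 + 32\right) = -3012 + 1268 = -1744$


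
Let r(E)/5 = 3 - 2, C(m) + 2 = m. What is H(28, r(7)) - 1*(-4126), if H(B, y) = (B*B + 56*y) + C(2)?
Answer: 5190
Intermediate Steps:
C(m) = -2 + m
r(E) = 5 (r(E) = 5*(3 - 2) = 5*1 = 5)
H(B, y) = B² + 56*y (H(B, y) = (B*B + 56*y) + (-2 + 2) = (B² + 56*y) + 0 = B² + 56*y)
H(28, r(7)) - 1*(-4126) = (28² + 56*5) - 1*(-4126) = (784 + 280) + 4126 = 1064 + 4126 = 5190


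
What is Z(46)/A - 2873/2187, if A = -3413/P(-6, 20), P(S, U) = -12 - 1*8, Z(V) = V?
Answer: -7793509/7464231 ≈ -1.0441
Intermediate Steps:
P(S, U) = -20 (P(S, U) = -12 - 8 = -20)
A = 3413/20 (A = -3413/(-20) = -3413*(-1/20) = 3413/20 ≈ 170.65)
Z(46)/A - 2873/2187 = 46/(3413/20) - 2873/2187 = 46*(20/3413) - 2873*1/2187 = 920/3413 - 2873/2187 = -7793509/7464231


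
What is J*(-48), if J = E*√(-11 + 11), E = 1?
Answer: 0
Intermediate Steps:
J = 0 (J = 1*√(-11 + 11) = 1*√0 = 1*0 = 0)
J*(-48) = 0*(-48) = 0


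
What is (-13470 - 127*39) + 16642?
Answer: -1781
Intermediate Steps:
(-13470 - 127*39) + 16642 = (-13470 - 4953) + 16642 = -18423 + 16642 = -1781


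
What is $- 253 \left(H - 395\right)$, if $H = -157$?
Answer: $139656$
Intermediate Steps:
$- 253 \left(H - 395\right) = - 253 \left(-157 - 395\right) = \left(-253\right) \left(-552\right) = 139656$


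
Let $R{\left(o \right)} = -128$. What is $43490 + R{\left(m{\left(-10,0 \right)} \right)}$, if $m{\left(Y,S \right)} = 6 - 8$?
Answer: $43362$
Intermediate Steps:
$m{\left(Y,S \right)} = -2$ ($m{\left(Y,S \right)} = 6 - 8 = -2$)
$43490 + R{\left(m{\left(-10,0 \right)} \right)} = 43490 - 128 = 43362$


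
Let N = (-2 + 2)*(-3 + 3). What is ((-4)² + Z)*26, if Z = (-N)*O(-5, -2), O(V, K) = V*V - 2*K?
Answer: 416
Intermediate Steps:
O(V, K) = V² - 2*K
N = 0 (N = 0*0 = 0)
Z = 0 (Z = (-1*0)*((-5)² - 2*(-2)) = 0*(25 + 4) = 0*29 = 0)
((-4)² + Z)*26 = ((-4)² + 0)*26 = (16 + 0)*26 = 16*26 = 416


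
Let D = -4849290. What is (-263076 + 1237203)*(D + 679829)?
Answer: -4061584535547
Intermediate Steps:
(-263076 + 1237203)*(D + 679829) = (-263076 + 1237203)*(-4849290 + 679829) = 974127*(-4169461) = -4061584535547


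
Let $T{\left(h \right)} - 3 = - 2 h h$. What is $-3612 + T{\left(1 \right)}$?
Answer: $-3611$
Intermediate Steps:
$T{\left(h \right)} = 3 - 2 h^{2}$ ($T{\left(h \right)} = 3 + - 2 h h = 3 - 2 h^{2}$)
$-3612 + T{\left(1 \right)} = -3612 + \left(3 - 2 \cdot 1^{2}\right) = -3612 + \left(3 - 2\right) = -3612 + 1 = -3611$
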